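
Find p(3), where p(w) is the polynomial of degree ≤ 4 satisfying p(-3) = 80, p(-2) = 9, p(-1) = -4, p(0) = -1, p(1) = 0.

44

L_0(3) = (5)·(4)·(3)·(2)/[(-1)·(-2)·(-3)·(-4)] = 5
L_1(3) = (6)·(4)·(3)·(2)/[(1)·(-1)·(-2)·(-3)] = -24
L_2(3) = (6)·(5)·(3)·(2)/[(2)·(1)·(-1)·(-2)] = 45
L_3(3) = (6)·(5)·(4)·(2)/[(3)·(2)·(1)·(-1)] = -40
L_4(3) = (6)·(5)·(4)·(3)/[(4)·(3)·(2)·(1)] = 15
Sum: 80·(5) + 9·(-24) + (-4)·(45) + (-1)·(-40) + 0 = 44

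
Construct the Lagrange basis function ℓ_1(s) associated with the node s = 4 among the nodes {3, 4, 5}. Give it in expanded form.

ℓ_1(s) = (s - 3)(s - 5) / [(1)·(-1)]
       = (s^2 - 8s + 15) / (-1)

ℓ_1(s) = -s^2 + 8s - 15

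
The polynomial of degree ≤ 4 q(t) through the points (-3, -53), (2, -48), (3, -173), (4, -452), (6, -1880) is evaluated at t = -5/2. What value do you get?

L_0(-5/2) = (-9/2)·(-11/2)·(-13/2)·(-17/2)/[(-5)·(-6)·(-7)·(-9)] = 2431/3360
L_1(-5/2) = (1/2)·(-11/2)·(-13/2)·(-17/2)/[(5)·(-1)·(-2)·(-4)] = 2431/640
L_2(-5/2) = (1/2)·(-9/2)·(-13/2)·(-17/2)/[(6)·(1)·(-1)·(-3)] = -221/32
L_3(-5/2) = (1/2)·(-9/2)·(-11/2)·(-17/2)/[(7)·(2)·(1)·(-2)] = 1683/448
L_4(-5/2) = (1/2)·(-9/2)·(-11/2)·(-13/2)/[(9)·(4)·(3)·(2)] = -143/384
Sum: (-53)·(2431/3360) + (-48)·(2431/640) + (-173)·(-221/32) + (-452)·(1683/448) + (-1880)·(-143/384) = -381/16

-381/16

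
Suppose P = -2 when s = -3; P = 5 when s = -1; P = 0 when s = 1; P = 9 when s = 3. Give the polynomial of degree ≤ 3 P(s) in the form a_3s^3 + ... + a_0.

P(s) = (13/24)s^3 + (1/8)s^2 - (73/24)s + 19/8

L_0(s) = (s + 1)(s - 1)(s - 3) / [-48] = -(1/48)s^3 + (1/16)s^2 + (1/48)s - 1/16
L_1(s) = (s + 3)(s - 1)(s - 3) / [16] = (1/16)s^3 - (1/16)s^2 - (9/16)s + 9/16
L_2(s) = (s + 3)(s + 1)(s - 3) / [-16] = -(1/16)s^3 - (1/16)s^2 + (9/16)s + 9/16
L_3(s) = (s + 3)(s + 1)(s - 1) / [48] = (1/48)s^3 + (1/16)s^2 - (1/48)s - 1/16
P(s) = (-2)·L_0 + 5·L_1 + 0·L_2 + 9·L_3
  (-2)·L_0(s) = (1/24)s^3 - (1/8)s^2 - (1/24)s + 1/8
  5·L_1(s) = (5/16)s^3 - (5/16)s^2 - (45/16)s + 45/16
  0·L_2(s) = 0
  9·L_3(s) = (3/16)s^3 + (9/16)s^2 - (3/16)s - 9/16
Adding term by term: (13/24)s^3 + (1/8)s^2 - (73/24)s + 19/8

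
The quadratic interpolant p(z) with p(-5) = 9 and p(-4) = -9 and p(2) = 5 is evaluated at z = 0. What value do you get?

Using Newton's divided-difference form:
p[-5,-4] = (-9 - 9) / (-4 - (-5)) = -18
p[-4,2] = (5 - (-9)) / (2 - (-4)) = 7/3
p[-5,-4,2] = (7/3 - (-18)) / (2 - (-5)) = 61/21
p(0) = 9 + (-18)·(5) + (61/21)·(5)·(4) = -481/21

-481/21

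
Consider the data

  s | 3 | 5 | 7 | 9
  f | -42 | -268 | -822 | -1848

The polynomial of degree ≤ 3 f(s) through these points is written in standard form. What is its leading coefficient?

Build the Lagrange basis polynomials:
L_0(s) = (s - 5)(s - 7)(s - 9) / [-48] = -(1/48)s^3 + (7/16)s^2 - (143/48)s + 105/16
L_1(s) = (s - 3)(s - 7)(s - 9) / [16] = (1/16)s^3 - (19/16)s^2 + (111/16)s - 189/16
L_2(s) = (s - 3)(s - 5)(s - 9) / [-16] = -(1/16)s^3 + (17/16)s^2 - (87/16)s + 135/16
L_3(s) = (s - 3)(s - 5)(s - 7) / [48] = (1/48)s^3 - (5/16)s^2 + (71/48)s - 35/16
f(s) = (-42)·L_0 + (-268)·L_1 + (-822)·L_2 + (-1848)·L_3
Only the coefficient of s^3 is needed; take it from each L_i and combine:
(-42)·(-1/48) + (-268)·(1/16) + (-822)·(-1/16) + (-1848)·(1/48) = -3

-3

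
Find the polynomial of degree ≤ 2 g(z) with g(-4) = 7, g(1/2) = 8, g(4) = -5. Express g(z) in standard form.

Build the Lagrange basis polynomials:
L_0(z) = (z - 1/2)(z - 4) / [36] = (1/36)z^2 - (1/8)z + 1/18
L_1(z) = (z + 4)(z - 4) / [-63/4] = -(4/63)z^2 + 64/63
L_2(z) = (z + 4)(z - 1/2) / [28] = (1/28)z^2 + (1/8)z - 1/14
g(z) = 7·L_0 + 8·L_1 + (-5)·L_2
  7·L_0(z) = (7/36)z^2 - (7/8)z + 7/18
  8·L_1(z) = -(32/63)z^2 + 512/63
  (-5)·L_2(z) = -(5/28)z^2 - (5/8)z + 5/14
Adding term by term: -(31/63)z^2 - (3/2)z + 559/63

g(z) = -(31/63)z^2 - (3/2)z + 559/63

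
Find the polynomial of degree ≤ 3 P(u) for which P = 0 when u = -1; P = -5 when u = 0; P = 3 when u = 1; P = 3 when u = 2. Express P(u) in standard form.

P(u) = -(7/2)u^3 + (13/2)u^2 + 5u - 5

Build the Lagrange basis polynomials:
L_0(u) = u(u - 1)(u - 2) / [-6] = -(1/6)u^3 + (1/2)u^2 - (1/3)u
L_1(u) = (u + 1)(u - 1)(u - 2) / [2] = (1/2)u^3 - u^2 - (1/2)u + 1
L_2(u) = (u + 1)u(u - 2) / [-2] = -(1/2)u^3 + (1/2)u^2 + u
L_3(u) = (u + 1)u(u - 1) / [6] = (1/6)u^3 - (1/6)u
P(u) = 0·L_0 + (-5)·L_1 + 3·L_2 + 3·L_3
  0·L_0(u) = 0
  (-5)·L_1(u) = -(5/2)u^3 + 5u^2 + (5/2)u - 5
  3·L_2(u) = -(3/2)u^3 + (3/2)u^2 + 3u
  3·L_3(u) = (1/2)u^3 - (1/2)u
Adding term by term: -(7/2)u^3 + (13/2)u^2 + 5u - 5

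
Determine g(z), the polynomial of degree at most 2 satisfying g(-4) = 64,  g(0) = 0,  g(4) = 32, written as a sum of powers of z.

L_0(z) = z(z - 4) / [32] = (1/32)z^2 - (1/8)z
L_1(z) = (z + 4)(z - 4) / [-16] = -(1/16)z^2 + 1
L_2(z) = (z + 4)z / [32] = (1/32)z^2 + (1/8)z
g(z) = 64·L_0 + 0·L_1 + 32·L_2
  64·L_0(z) = 2z^2 - 8z
  0·L_1(z) = 0
  32·L_2(z) = z^2 + 4z
Adding term by term: 3z^2 - 4z

g(z) = 3z^2 - 4z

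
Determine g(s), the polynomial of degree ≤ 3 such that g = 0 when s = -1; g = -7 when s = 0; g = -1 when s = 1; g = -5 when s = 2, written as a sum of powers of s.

g(s) = -(23/6)s^3 + (13/2)s^2 + (10/3)s - 7

L_0(s) = s(s - 1)(s - 2) / [-6] = -(1/6)s^3 + (1/2)s^2 - (1/3)s
L_1(s) = (s + 1)(s - 1)(s - 2) / [2] = (1/2)s^3 - s^2 - (1/2)s + 1
L_2(s) = (s + 1)s(s - 2) / [-2] = -(1/2)s^3 + (1/2)s^2 + s
L_3(s) = (s + 1)s(s - 1) / [6] = (1/6)s^3 - (1/6)s
g(s) = 0·L_0 + (-7)·L_1 + (-1)·L_2 + (-5)·L_3
  0·L_0(s) = 0
  (-7)·L_1(s) = -(7/2)s^3 + 7s^2 + (7/2)s - 7
  (-1)·L_2(s) = (1/2)s^3 - (1/2)s^2 - s
  (-5)·L_3(s) = -(5/6)s^3 + (5/6)s
Adding term by term: -(23/6)s^3 + (13/2)s^2 + (10/3)s - 7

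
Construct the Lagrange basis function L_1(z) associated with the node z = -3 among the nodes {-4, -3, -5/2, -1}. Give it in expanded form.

L_1(z) = z^3 + (15/2)z^2 + (33/2)z + 10

L_1(z) = (z + 4)(z + 5/2)(z + 1) / [(1)·(-1/2)·(-2)]
       = (z^3 + (15/2)z^2 + (33/2)z + 10) / (1)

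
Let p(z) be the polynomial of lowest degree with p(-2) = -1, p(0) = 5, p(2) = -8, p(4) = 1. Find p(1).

Using Newton's divided-difference form:
p[-2,0] = (5 - (-1)) / (0 - (-2)) = 3
p[0,2] = (-8 - 5) / (2 - 0) = -13/2
p[2,4] = (1 - (-8)) / (4 - 2) = 9/2
p[-2,0,2] = (-13/2 - 3) / (2 - (-2)) = -19/8
p[0,2,4] = (9/2 - (-13/2)) / (4 - 0) = 11/4
p[-2,0,2,4] = (11/4 - (-19/8)) / (4 - (-2)) = 41/48
p(1) = -1 + 3·(3) + (-19/8)·(3)·(1) + (41/48)·(3)·(1)·(-1) = -27/16

-27/16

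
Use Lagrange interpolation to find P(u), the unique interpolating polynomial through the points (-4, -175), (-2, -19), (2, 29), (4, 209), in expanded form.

Build the Lagrange basis polynomials:
L_0(u) = (u + 2)(u - 2)(u - 4) / [-96] = -(1/96)u^3 + (1/24)u^2 + (1/24)u - 1/6
L_1(u) = (u + 4)(u - 2)(u - 4) / [48] = (1/48)u^3 - (1/24)u^2 - (1/3)u + 2/3
L_2(u) = (u + 4)(u + 2)(u - 4) / [-48] = -(1/48)u^3 - (1/24)u^2 + (1/3)u + 2/3
L_3(u) = (u + 4)(u + 2)(u - 2) / [96] = (1/96)u^3 + (1/24)u^2 - (1/24)u - 1/6
P(u) = (-175)·L_0 + (-19)·L_1 + 29·L_2 + 209·L_3
  (-175)·L_0(u) = (175/96)u^3 - (175/24)u^2 - (175/24)u + 175/6
  (-19)·L_1(u) = -(19/48)u^3 + (19/24)u^2 + (19/3)u - 38/3
  29·L_2(u) = -(29/48)u^3 - (29/24)u^2 + (29/3)u + 58/3
  209·L_3(u) = (209/96)u^3 + (209/24)u^2 - (209/24)u - 209/6
Adding term by term: 3u^3 + u^2 + 1

P(u) = 3u^3 + u^2 + 1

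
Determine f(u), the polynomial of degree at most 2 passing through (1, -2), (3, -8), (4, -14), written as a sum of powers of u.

Build the Lagrange basis polynomials:
L_0(u) = (u - 3)(u - 4) / [6] = (1/6)u^2 - (7/6)u + 2
L_1(u) = (u - 1)(u - 4) / [-2] = -(1/2)u^2 + (5/2)u - 2
L_2(u) = (u - 1)(u - 3) / [3] = (1/3)u^2 - (4/3)u + 1
f(u) = (-2)·L_0 + (-8)·L_1 + (-14)·L_2
  (-2)·L_0(u) = -(1/3)u^2 + (7/3)u - 4
  (-8)·L_1(u) = 4u^2 - 20u + 16
  (-14)·L_2(u) = -(14/3)u^2 + (56/3)u - 14
Adding term by term: -u^2 + u - 2

f(u) = -u^2 + u - 2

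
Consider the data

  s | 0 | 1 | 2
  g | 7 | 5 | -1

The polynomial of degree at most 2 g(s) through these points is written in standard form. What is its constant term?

Build the Lagrange basis polynomials:
L_0(s) = (s - 1)(s - 2) / [2] = (1/2)s^2 - (3/2)s + 1
L_1(s) = s(s - 2) / [-1] = -s^2 + 2s
L_2(s) = s(s - 1) / [2] = (1/2)s^2 - (1/2)s
g(s) = 7·L_0 + 5·L_1 + (-1)·L_2
Only the constant term is needed; take it from each L_i and combine:
7·(1) + 5·(0) + (-1)·(0) = 7

7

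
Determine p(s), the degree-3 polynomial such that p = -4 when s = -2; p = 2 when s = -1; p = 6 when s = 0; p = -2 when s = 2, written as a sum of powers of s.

p(s) = -(5/12)s^3 - (9/4)s^2 + (13/6)s + 6

Newton's divided differences:
p[-2,-1] = (2 - (-4)) / (-1 - (-2)) = 6
p[-1,0] = (6 - 2) / (0 - (-1)) = 4
p[0,2] = (-2 - 6) / (2 - 0) = -4
p[-2,-1,0] = (4 - 6) / (0 - (-2)) = -1
p[-1,0,2] = (-4 - 4) / (2 - (-1)) = -8/3
p[-2,-1,0,2] = (-8/3 - (-1)) / (2 - (-2)) = -5/12
p(s) = -4 + 6·(s + 2) + (-1)·(s + 2)(s + 1) + (-5/12)·(s + 2)(s + 1)s
Expanding: p(s) = -(5/12)s^3 - (9/4)s^2 + (13/6)s + 6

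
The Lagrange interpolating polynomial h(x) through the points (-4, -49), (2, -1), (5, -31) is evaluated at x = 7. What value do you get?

L_0(7) = (5)·(2)/[(-6)·(-9)] = 5/27
L_1(7) = (11)·(2)/[(6)·(-3)] = -11/9
L_2(7) = (11)·(5)/[(9)·(3)] = 55/27
Sum: (-49)·(5/27) + (-1)·(-11/9) + (-31)·(55/27) = -71

-71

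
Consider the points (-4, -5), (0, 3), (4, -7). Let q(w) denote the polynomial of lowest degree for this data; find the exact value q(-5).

-157/16

Evaluate each Lagrange basis at w = -5:
L_0(-5) = (-5)·(-9)/[(-4)·(-8)] = 45/32
L_1(-5) = (-1)·(-9)/[(4)·(-4)] = -9/16
L_2(-5) = (-1)·(-5)/[(8)·(4)] = 5/32
Sum: (-5)·(45/32) + 3·(-9/16) + (-7)·(5/32) = -157/16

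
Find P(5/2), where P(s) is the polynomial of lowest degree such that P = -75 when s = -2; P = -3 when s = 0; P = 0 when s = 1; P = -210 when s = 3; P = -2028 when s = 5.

Evaluate each Lagrange basis at s = 5/2:
L_0(5/2) = (5/2)·(3/2)·(-1/2)·(-5/2)/[(-2)·(-3)·(-5)·(-7)] = 5/224
L_1(5/2) = (9/2)·(3/2)·(-1/2)·(-5/2)/[(2)·(-1)·(-3)·(-5)] = -9/32
L_2(5/2) = (9/2)·(5/2)·(-1/2)·(-5/2)/[(3)·(1)·(-2)·(-4)] = 75/128
L_3(5/2) = (9/2)·(5/2)·(3/2)·(-5/2)/[(5)·(3)·(2)·(-2)] = 45/64
L_4(5/2) = (9/2)·(5/2)·(3/2)·(-1/2)/[(7)·(5)·(4)·(2)] = -27/896
Sum: (-75)·(5/224) + (-3)·(-9/32) + 0 + (-210)·(45/64) + (-2028)·(-27/896) = -699/8

-699/8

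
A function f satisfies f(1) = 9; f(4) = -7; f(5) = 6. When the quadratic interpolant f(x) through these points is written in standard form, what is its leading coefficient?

The leading coefficient equals the top divided difference f[1,4,5].
f[1,4] = (-7 - 9) / (4 - 1) = -16/3
f[4,5] = (6 - (-7)) / (5 - 4) = 13
f[1,4,5] = (13 - (-16/3)) / (5 - 1) = 55/12

55/12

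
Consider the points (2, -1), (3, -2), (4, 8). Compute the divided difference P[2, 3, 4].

P[2,3] = (-2 - (-1)) / (3 - 2) = -1
P[3,4] = (8 - (-2)) / (4 - 3) = 10
P[2,3,4] = (10 - (-1)) / (4 - 2) = 11/2

11/2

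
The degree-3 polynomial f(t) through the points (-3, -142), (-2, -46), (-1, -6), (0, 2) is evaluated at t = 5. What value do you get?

Evaluate each Lagrange basis at t = 5:
L_0(5) = (7)·(6)·(5)/[(-1)·(-2)·(-3)] = -35
L_1(5) = (8)·(6)·(5)/[(1)·(-1)·(-2)] = 120
L_2(5) = (8)·(7)·(5)/[(2)·(1)·(-1)] = -140
L_3(5) = (8)·(7)·(6)/[(3)·(2)·(1)] = 56
Sum: (-142)·(-35) + (-46)·(120) + (-6)·(-140) + 2·(56) = 402

402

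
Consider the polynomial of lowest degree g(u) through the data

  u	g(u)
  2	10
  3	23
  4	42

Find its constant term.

2

L_0(u) = (u - 3)(u - 4) / [2] = (1/2)u^2 - (7/2)u + 6
L_1(u) = (u - 2)(u - 4) / [-1] = -u^2 + 6u - 8
L_2(u) = (u - 2)(u - 3) / [2] = (1/2)u^2 - (5/2)u + 3
g(u) = 10·L_0 + 23·L_1 + 42·L_2
Only the constant term is needed; take it from each L_i and combine:
10·(6) + 23·(-8) + 42·(3) = 2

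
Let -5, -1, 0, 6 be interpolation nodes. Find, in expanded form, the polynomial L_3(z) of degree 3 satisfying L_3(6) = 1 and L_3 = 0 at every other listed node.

L_3(z) = (z + 5)(z + 1)z / [(11)·(7)·(6)]
       = (z^3 + 6z^2 + 5z) / (462)

L_3(z) = (1/462)z^3 + (1/77)z^2 + (5/462)z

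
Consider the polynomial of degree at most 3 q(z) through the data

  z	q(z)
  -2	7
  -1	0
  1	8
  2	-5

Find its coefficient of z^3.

The leading coefficient equals the top divided difference q[-2,-1,1,2].
q[-2,-1] = (0 - 7) / (-1 - (-2)) = -7
q[-1,1] = (8 - 0) / (1 - (-1)) = 4
q[1,2] = (-5 - 8) / (2 - 1) = -13
q[-2,-1,1] = (4 - (-7)) / (1 - (-2)) = 11/3
q[-1,1,2] = (-13 - 4) / (2 - (-1)) = -17/3
q[-2,-1,1,2] = (-17/3 - 11/3) / (2 - (-2)) = -7/3

-7/3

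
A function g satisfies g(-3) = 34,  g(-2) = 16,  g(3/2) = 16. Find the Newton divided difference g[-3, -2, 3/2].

g[-3,-2] = (16 - 34) / (-2 - (-3)) = -18
g[-2,3/2] = (16 - 16) / (3/2 - (-2)) = 0
g[-3,-2,3/2] = (0 - (-18)) / (3/2 - (-3)) = 4

4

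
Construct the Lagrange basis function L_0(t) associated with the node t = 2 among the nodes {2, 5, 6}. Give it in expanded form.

L_0(t) = (t - 5)(t - 6) / [(-3)·(-4)]
       = (t^2 - 11t + 30) / (12)

L_0(t) = (1/12)t^2 - (11/12)t + 5/2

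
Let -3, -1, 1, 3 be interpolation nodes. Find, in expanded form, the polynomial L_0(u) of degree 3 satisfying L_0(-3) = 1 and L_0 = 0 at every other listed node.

L_0(u) = -(1/48)u^3 + (1/16)u^2 + (1/48)u - 1/16

L_0(u) = (u + 1)(u - 1)(u - 3) / [(-2)·(-4)·(-6)]
       = (u^3 - 3u^2 - u + 3) / (-48)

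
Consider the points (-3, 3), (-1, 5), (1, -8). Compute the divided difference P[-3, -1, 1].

P[-3,-1] = (5 - 3) / (-1 - (-3)) = 1
P[-1,1] = (-8 - 5) / (1 - (-1)) = -13/2
P[-3,-1,1] = (-13/2 - 1) / (1 - (-3)) = -15/8

-15/8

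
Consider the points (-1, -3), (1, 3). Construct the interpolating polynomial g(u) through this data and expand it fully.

L_0(u) = (u - 1) / [-2] = -(1/2)u + 1/2
L_1(u) = (u + 1) / [2] = (1/2)u + 1/2
g(u) = (-3)·L_0 + 3·L_1
  (-3)·L_0(u) = (3/2)u - 3/2
  3·L_1(u) = (3/2)u + 3/2
Adding term by term: 3u

g(u) = 3u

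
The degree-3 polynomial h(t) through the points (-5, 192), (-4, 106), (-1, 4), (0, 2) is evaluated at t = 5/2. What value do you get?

Using Newton's divided-difference form:
h[-5,-4] = (106 - 192) / (-4 - (-5)) = -86
h[-4,-1] = (4 - 106) / (-1 - (-4)) = -34
h[-1,0] = (2 - 4) / (0 - (-1)) = -2
h[-5,-4,-1] = (-34 - (-86)) / (-1 - (-5)) = 13
h[-4,-1,0] = (-2 - (-34)) / (0 - (-4)) = 8
h[-5,-4,-1,0] = (8 - 13) / (0 - (-5)) = -1
h(5/2) = 192 + (-86)·(15/2) + 13·(15/2)·(13/2) + (-1)·(15/2)·(13/2)·(7/2) = 81/8

81/8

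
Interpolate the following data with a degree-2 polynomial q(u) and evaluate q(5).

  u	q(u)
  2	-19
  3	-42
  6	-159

Evaluate each Lagrange basis at u = 5:
L_0(5) = (2)·(-1)/[(-1)·(-4)] = -1/2
L_1(5) = (3)·(-1)/[(1)·(-3)] = 1
L_2(5) = (3)·(2)/[(4)·(3)] = 1/2
Sum: (-19)·(-1/2) + (-42)·(1) + (-159)·(1/2) = -112

-112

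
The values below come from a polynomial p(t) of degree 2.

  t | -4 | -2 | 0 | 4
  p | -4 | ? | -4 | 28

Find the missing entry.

-8

The 3 known values determine p uniquely (degree ≤ 2).
Evaluate each Lagrange basis at t = -2:
L_0(-2) = (-2)·(-6)/[(-4)·(-8)] = 3/8
L_1(-2) = (2)·(-6)/[(4)·(-4)] = 3/4
L_2(-2) = (2)·(-2)/[(8)·(4)] = -1/8
Sum: (-4)·(3/8) + (-4)·(3/4) + 28·(-1/8) = -8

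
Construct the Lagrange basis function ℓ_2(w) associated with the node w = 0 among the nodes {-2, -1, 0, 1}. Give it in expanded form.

ℓ_2(w) = (w + 2)(w + 1)(w - 1) / [(2)·(1)·(-1)]
       = (w^3 + 2w^2 - w - 2) / (-2)

ℓ_2(w) = -(1/2)w^3 - w^2 + (1/2)w + 1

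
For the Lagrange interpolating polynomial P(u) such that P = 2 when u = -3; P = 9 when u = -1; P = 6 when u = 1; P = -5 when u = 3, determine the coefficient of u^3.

Build the Lagrange basis polynomials:
L_0(u) = (u + 1)(u - 1)(u - 3) / [-48] = -(1/48)u^3 + (1/16)u^2 + (1/48)u - 1/16
L_1(u) = (u + 3)(u - 1)(u - 3) / [16] = (1/16)u^3 - (1/16)u^2 - (9/16)u + 9/16
L_2(u) = (u + 3)(u + 1)(u - 3) / [-16] = -(1/16)u^3 - (1/16)u^2 + (9/16)u + 9/16
L_3(u) = (u + 3)(u + 1)(u - 1) / [48] = (1/48)u^3 + (1/16)u^2 - (1/48)u - 1/16
P(u) = 2·L_0 + 9·L_1 + 6·L_2 + (-5)·L_3
Only the coefficient of u^3 is needed; take it from each L_i and combine:
2·(-1/48) + 9·(1/16) + 6·(-1/16) + (-5)·(1/48) = 1/24

1/24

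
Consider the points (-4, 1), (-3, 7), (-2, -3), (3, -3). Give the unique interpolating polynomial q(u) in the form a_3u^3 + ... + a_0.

q(u) = (29/21)u^3 + (31/7)u^2 - (296/21)u - 265/7

Build the Lagrange basis polynomials:
L_0(u) = (u + 3)(u + 2)(u - 3) / [-14] = -(1/14)u^3 - (1/7)u^2 + (9/14)u + 9/7
L_1(u) = (u + 4)(u + 2)(u - 3) / [6] = (1/6)u^3 + (1/2)u^2 - (5/3)u - 4
L_2(u) = (u + 4)(u + 3)(u - 3) / [-10] = -(1/10)u^3 - (2/5)u^2 + (9/10)u + 18/5
L_3(u) = (u + 4)(u + 3)(u + 2) / [210] = (1/210)u^3 + (3/70)u^2 + (13/105)u + 4/35
q(u) = 1·L_0 + 7·L_1 + (-3)·L_2 + (-3)·L_3
  1·L_0(u) = -(1/14)u^3 - (1/7)u^2 + (9/14)u + 9/7
  7·L_1(u) = (7/6)u^3 + (7/2)u^2 - (35/3)u - 28
  (-3)·L_2(u) = (3/10)u^3 + (6/5)u^2 - (27/10)u - 54/5
  (-3)·L_3(u) = -(1/70)u^3 - (9/70)u^2 - (13/35)u - 12/35
Adding term by term: (29/21)u^3 + (31/7)u^2 - (296/21)u - 265/7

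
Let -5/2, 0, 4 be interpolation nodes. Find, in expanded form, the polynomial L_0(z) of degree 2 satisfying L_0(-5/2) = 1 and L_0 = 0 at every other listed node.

L_0(z) = z(z - 4) / [(-5/2)·(-13/2)]
       = (z^2 - 4z) / (65/4)

L_0(z) = (4/65)z^2 - (16/65)z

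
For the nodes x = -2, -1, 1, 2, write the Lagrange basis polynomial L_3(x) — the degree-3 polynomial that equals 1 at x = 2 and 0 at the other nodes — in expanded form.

L_3(x) = (1/12)x^3 + (1/6)x^2 - (1/12)x - 1/6

L_3(x) = (x + 2)(x + 1)(x - 1) / [(4)·(3)·(1)]
       = (x^3 + 2x^2 - x - 2) / (12)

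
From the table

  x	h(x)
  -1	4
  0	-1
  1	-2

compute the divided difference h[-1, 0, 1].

2

h[-1,0] = (-1 - 4) / (0 - (-1)) = -5
h[0,1] = (-2 - (-1)) / (1 - 0) = -1
h[-1,0,1] = (-1 - (-5)) / (1 - (-1)) = 2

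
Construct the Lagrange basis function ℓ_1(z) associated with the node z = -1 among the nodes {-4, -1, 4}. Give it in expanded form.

ℓ_1(z) = (z + 4)(z - 4) / [(3)·(-5)]
       = (z^2 - 16) / (-15)

ℓ_1(z) = -(1/15)z^2 + 16/15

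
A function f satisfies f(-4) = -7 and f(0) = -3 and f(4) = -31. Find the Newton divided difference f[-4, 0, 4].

f[-4,0] = (-3 - (-7)) / (0 - (-4)) = 1
f[0,4] = (-31 - (-3)) / (4 - 0) = -7
f[-4,0,4] = (-7 - 1) / (4 - (-4)) = -1

-1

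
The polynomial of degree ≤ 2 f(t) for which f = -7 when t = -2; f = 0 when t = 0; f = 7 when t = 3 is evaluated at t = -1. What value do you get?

L_0(-1) = (-1)·(-4)/[(-2)·(-5)] = 2/5
L_1(-1) = (1)·(-4)/[(2)·(-3)] = 2/3
L_2(-1) = (1)·(-1)/[(5)·(3)] = -1/15
Sum: (-7)·(2/5) + 0 + 7·(-1/15) = -49/15

-49/15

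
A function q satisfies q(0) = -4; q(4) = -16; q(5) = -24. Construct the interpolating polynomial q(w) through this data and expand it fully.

Newton's divided differences:
q[0,4] = (-16 - (-4)) / (4 - 0) = -3
q[4,5] = (-24 - (-16)) / (5 - 4) = -8
q[0,4,5] = (-8 - (-3)) / (5 - 0) = -1
q(w) = -4 + (-3)·w + (-1)·w(w - 4)
Expanding: q(w) = -w^2 + w - 4

q(w) = -w^2 + w - 4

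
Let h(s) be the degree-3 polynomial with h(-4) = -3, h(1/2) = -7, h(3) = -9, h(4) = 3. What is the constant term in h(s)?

Build the Lagrange basis polynomials:
L_0(s) = (s - 1/2)(s - 3)(s - 4) / [-252] = -(1/252)s^3 + (5/168)s^2 - (31/504)s + 1/42
L_1(s) = (s + 4)(s - 3)(s - 4) / [315/8] = (8/315)s^3 - (8/105)s^2 - (128/315)s + 128/105
L_2(s) = (s + 4)(s - 1/2)(s - 4) / [-35/2] = -(2/35)s^3 + (1/35)s^2 + (32/35)s - 16/35
L_3(s) = (s + 4)(s - 1/2)(s - 3) / [28] = (1/28)s^3 + (1/56)s^2 - (25/56)s + 3/14
h(s) = (-3)·L_0 + (-7)·L_1 + (-9)·L_2 + 3·L_3
Only the constant term is needed; take it from each L_i and combine:
(-3)·(1/42) + (-7)·(128/105) + (-9)·(-16/35) + 3·(3/14) = -404/105

-404/105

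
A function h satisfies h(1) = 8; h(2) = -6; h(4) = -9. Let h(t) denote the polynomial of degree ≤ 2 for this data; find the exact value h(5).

2

L_0(5) = (3)·(1)/[(-1)·(-3)] = 1
L_1(5) = (4)·(1)/[(1)·(-2)] = -2
L_2(5) = (4)·(3)/[(3)·(2)] = 2
Sum: 8·(1) + (-6)·(-2) + (-9)·(2) = 2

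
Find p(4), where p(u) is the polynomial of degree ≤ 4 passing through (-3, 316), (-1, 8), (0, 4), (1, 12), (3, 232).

708

Evaluate each Lagrange basis at u = 4:
L_0(4) = (5)·(4)·(3)·(1)/[(-2)·(-3)·(-4)·(-6)] = 5/12
L_1(4) = (7)·(4)·(3)·(1)/[(2)·(-1)·(-2)·(-4)] = -21/4
L_2(4) = (7)·(5)·(3)·(1)/[(3)·(1)·(-1)·(-3)] = 35/3
L_3(4) = (7)·(5)·(4)·(1)/[(4)·(2)·(1)·(-2)] = -35/4
L_4(4) = (7)·(5)·(4)·(3)/[(6)·(4)·(3)·(2)] = 35/12
Sum: 316·(5/12) + 8·(-21/4) + 4·(35/3) + 12·(-35/4) + 232·(35/12) = 708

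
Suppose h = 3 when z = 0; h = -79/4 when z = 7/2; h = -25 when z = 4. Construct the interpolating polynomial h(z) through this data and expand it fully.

h(z) = -z^2 - 3z + 3

Newton's divided differences:
h[0,7/2] = (-79/4 - 3) / (7/2 - 0) = -13/2
h[7/2,4] = (-25 - (-79/4)) / (4 - 7/2) = -21/2
h[0,7/2,4] = (-21/2 - (-13/2)) / (4 - 0) = -1
h(z) = 3 + (-13/2)·z + (-1)·z(z - 7/2)
Expanding: h(z) = -z^2 - 3z + 3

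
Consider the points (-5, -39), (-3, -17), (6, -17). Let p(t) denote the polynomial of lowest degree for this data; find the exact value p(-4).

Evaluate each Lagrange basis at t = -4:
L_0(-4) = (-1)·(-10)/[(-2)·(-11)] = 5/11
L_1(-4) = (1)·(-10)/[(2)·(-9)] = 5/9
L_2(-4) = (1)·(-1)/[(11)·(9)] = -1/99
Sum: (-39)·(5/11) + (-17)·(5/9) + (-17)·(-1/99) = -27

-27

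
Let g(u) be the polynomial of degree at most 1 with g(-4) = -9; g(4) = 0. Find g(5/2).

-27/16

Evaluate each Lagrange basis at u = 5/2:
L_0(5/2) = (-3/2)/[(-8)] = 3/16
L_1(5/2) = (13/2)/[(8)] = 13/16
Sum: (-9)·(3/16) + 0 = -27/16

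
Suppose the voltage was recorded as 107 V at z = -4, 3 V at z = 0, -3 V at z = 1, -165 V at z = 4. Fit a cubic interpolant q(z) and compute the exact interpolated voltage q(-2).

Evaluate each Lagrange basis at z = -2:
L_0(-2) = (-2)·(-3)·(-6)/[(-4)·(-5)·(-8)] = 9/40
L_1(-2) = (2)·(-3)·(-6)/[(4)·(-1)·(-4)] = 9/4
L_2(-2) = (2)·(-2)·(-6)/[(5)·(1)·(-3)] = -8/5
L_3(-2) = (2)·(-2)·(-3)/[(8)·(4)·(3)] = 1/8
Sum: 107·(9/40) + 3·(9/4) + (-3)·(-8/5) + (-165)·(1/8) = 15

15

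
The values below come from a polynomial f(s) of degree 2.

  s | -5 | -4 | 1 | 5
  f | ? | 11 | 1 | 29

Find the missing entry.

19

The 3 known values determine f uniquely (degree ≤ 2).
Evaluate each Lagrange basis at s = -5:
L_0(-5) = (-6)·(-10)/[(-5)·(-9)] = 4/3
L_1(-5) = (-1)·(-10)/[(5)·(-4)] = -1/2
L_2(-5) = (-1)·(-6)/[(9)·(4)] = 1/6
Sum: 11·(4/3) + 1·(-1/2) + 29·(1/6) = 19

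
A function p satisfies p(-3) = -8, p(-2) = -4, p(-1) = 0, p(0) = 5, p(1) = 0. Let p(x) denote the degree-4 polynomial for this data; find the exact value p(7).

-2368

Using Newton's divided-difference form:
p[-3,-2] = (-4 - (-8)) / (-2 - (-3)) = 4
p[-2,-1] = (0 - (-4)) / (-1 - (-2)) = 4
p[-1,0] = (5 - 0) / (0 - (-1)) = 5
p[0,1] = (0 - 5) / (1 - 0) = -5
p[-3,-2,-1] = (4 - 4) / (-1 - (-3)) = 0
p[-2,-1,0] = (5 - 4) / (0 - (-2)) = 1/2
p[-1,0,1] = (-5 - 5) / (1 - (-1)) = -5
p[-3,-2,-1,0] = (1/2 - 0) / (0 - (-3)) = 1/6
p[-2,-1,0,1] = (-5 - 1/2) / (1 - (-2)) = -11/6
p[-3,-2,-1,0,1] = (-11/6 - 1/6) / (1 - (-3)) = -1/2
p(7) = -8 + 4·(10) + 0·(10)·(9) + (1/6)·(10)·(9)·(8) + (-1/2)·(10)·(9)·(8)·(7) = -2368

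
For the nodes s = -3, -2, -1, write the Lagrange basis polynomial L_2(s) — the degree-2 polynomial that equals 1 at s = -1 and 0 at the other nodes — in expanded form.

L_2(s) = (s + 3)(s + 2) / [(2)·(1)]
       = (s^2 + 5s + 6) / (2)

L_2(s) = (1/2)s^2 + (5/2)s + 3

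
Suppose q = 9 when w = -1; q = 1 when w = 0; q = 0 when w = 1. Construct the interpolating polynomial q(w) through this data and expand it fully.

q(w) = (7/2)w^2 - (9/2)w + 1

Newton's divided differences:
q[-1,0] = (1 - 9) / (0 - (-1)) = -8
q[0,1] = (0 - 1) / (1 - 0) = -1
q[-1,0,1] = (-1 - (-8)) / (1 - (-1)) = 7/2
q(w) = 9 + (-8)·(w + 1) + (7/2)·(w + 1)w
Expanding: q(w) = (7/2)w^2 - (9/2)w + 1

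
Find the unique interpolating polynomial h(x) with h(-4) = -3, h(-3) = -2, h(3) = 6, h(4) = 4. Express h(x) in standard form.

Newton's divided differences:
h[-4,-3] = (-2 - (-3)) / (-3 - (-4)) = 1
h[-3,3] = (6 - (-2)) / (3 - (-3)) = 4/3
h[3,4] = (4 - 6) / (4 - 3) = -2
h[-4,-3,3] = (4/3 - 1) / (3 - (-4)) = 1/21
h[-3,3,4] = (-2 - 4/3) / (4 - (-3)) = -10/21
h[-4,-3,3,4] = (-10/21 - 1/21) / (4 - (-4)) = -11/168
h(x) = -3 + 1·(x + 4) + (1/21)·(x + 4)(x + 3) + (-11/168)·(x + 4)(x + 3)(x - 3)
Expanding: h(x) = -(11/168)x^3 - (3/14)x^2 + (323/168)x + 55/14

h(x) = -(11/168)x^3 - (3/14)x^2 + (323/168)x + 55/14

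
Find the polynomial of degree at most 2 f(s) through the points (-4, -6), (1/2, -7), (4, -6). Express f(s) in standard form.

L_0(s) = (s - 1/2)(s - 4) / [36] = (1/36)s^2 - (1/8)s + 1/18
L_1(s) = (s + 4)(s - 4) / [-63/4] = -(4/63)s^2 + 64/63
L_2(s) = (s + 4)(s - 1/2) / [28] = (1/28)s^2 + (1/8)s - 1/14
f(s) = (-6)·L_0 + (-7)·L_1 + (-6)·L_2
  (-6)·L_0(s) = -(1/6)s^2 + (3/4)s - 1/3
  (-7)·L_1(s) = (4/9)s^2 - 64/9
  (-6)·L_2(s) = -(3/14)s^2 - (3/4)s + 3/7
Adding term by term: (4/63)s^2 - 442/63

f(s) = (4/63)s^2 - 442/63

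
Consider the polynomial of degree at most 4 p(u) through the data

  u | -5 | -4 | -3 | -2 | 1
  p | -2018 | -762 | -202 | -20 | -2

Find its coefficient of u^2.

L_0(u) = (u + 4)(u + 3)(u + 2)(u - 1) / [36] = (1/36)u^4 + (2/9)u^3 + (17/36)u^2 - (1/18)u - 2/3
L_1(u) = (u + 5)(u + 3)(u + 2)(u - 1) / [-10] = -(1/10)u^4 - (9/10)u^3 - (21/10)u^2 + (1/10)u + 3
L_2(u) = (u + 5)(u + 4)(u + 2)(u - 1) / [8] = (1/8)u^4 + (5/4)u^3 + (27/8)u^2 + (1/4)u - 5
L_3(u) = (u + 5)(u + 4)(u + 3)(u - 1) / [-18] = -(1/18)u^4 - (11/18)u^3 - (35/18)u^2 - (13/18)u + 10/3
L_4(u) = (u + 5)(u + 4)(u + 3)(u + 2) / [360] = (1/360)u^4 + (7/180)u^3 + (71/360)u^2 + (77/180)u + 1/3
p(u) = (-2018)·L_0 + (-762)·L_1 + (-202)·L_2 + (-20)·L_3 + (-2)·L_4
Only the coefficient of u^2 is needed; take it from each L_i and combine:
(-2018)·(17/36) + (-762)·(-21/10) + (-202)·(27/8) + (-20)·(-35/18) + (-2)·(71/360) = 4

4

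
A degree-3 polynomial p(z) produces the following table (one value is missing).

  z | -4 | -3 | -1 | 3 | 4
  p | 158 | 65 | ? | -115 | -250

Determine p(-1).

5

The 4 known values determine p uniquely (degree ≤ 3).
Evaluate each Lagrange basis at z = -1:
L_0(-1) = (2)·(-4)·(-5)/[(-1)·(-7)·(-8)] = -5/7
L_1(-1) = (3)·(-4)·(-5)/[(1)·(-6)·(-7)] = 10/7
L_2(-1) = (3)·(2)·(-5)/[(7)·(6)·(-1)] = 5/7
L_3(-1) = (3)·(2)·(-4)/[(8)·(7)·(1)] = -3/7
Sum: 158·(-5/7) + 65·(10/7) + (-115)·(5/7) + (-250)·(-3/7) = 5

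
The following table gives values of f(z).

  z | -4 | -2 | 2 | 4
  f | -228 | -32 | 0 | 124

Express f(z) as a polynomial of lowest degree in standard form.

f(z) = 3z^3 - 3z^2 - 4z - 4

Newton's divided differences:
f[-4,-2] = (-32 - (-228)) / (-2 - (-4)) = 98
f[-2,2] = (0 - (-32)) / (2 - (-2)) = 8
f[2,4] = (124 - 0) / (4 - 2) = 62
f[-4,-2,2] = (8 - 98) / (2 - (-4)) = -15
f[-2,2,4] = (62 - 8) / (4 - (-2)) = 9
f[-4,-2,2,4] = (9 - (-15)) / (4 - (-4)) = 3
f(z) = -228 + 98·(z + 4) + (-15)·(z + 4)(z + 2) + 3·(z + 4)(z + 2)(z - 2)
Expanding: f(z) = 3z^3 - 3z^2 - 4z - 4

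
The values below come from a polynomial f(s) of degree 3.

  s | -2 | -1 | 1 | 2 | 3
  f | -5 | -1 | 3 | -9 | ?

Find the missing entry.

The 4 known values determine f uniquely (degree ≤ 3).
L_0(3) = (4)·(2)·(1)/[(-1)·(-3)·(-4)] = -2/3
L_1(3) = (5)·(2)·(1)/[(1)·(-2)·(-3)] = 5/3
L_2(3) = (5)·(4)·(1)/[(3)·(2)·(-1)] = -10/3
L_3(3) = (5)·(4)·(2)/[(4)·(3)·(1)] = 10/3
Sum: (-5)·(-2/3) + (-1)·(5/3) + 3·(-10/3) + (-9)·(10/3) = -115/3

-115/3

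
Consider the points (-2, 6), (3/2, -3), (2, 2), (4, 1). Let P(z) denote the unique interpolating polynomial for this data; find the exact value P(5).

Evaluate each Lagrange basis at z = 5:
L_0(5) = (7/2)·(3)·(1)/[(-7/2)·(-4)·(-6)] = -1/8
L_1(5) = (7)·(3)·(1)/[(7/2)·(-1/2)·(-5/2)] = 24/5
L_2(5) = (7)·(7/2)·(1)/[(4)·(1/2)·(-2)] = -49/8
L_3(5) = (7)·(7/2)·(3)/[(6)·(5/2)·(2)] = 49/20
Sum: 6·(-1/8) + (-3)·(24/5) + 2·(-49/8) + 1·(49/20) = -499/20

-499/20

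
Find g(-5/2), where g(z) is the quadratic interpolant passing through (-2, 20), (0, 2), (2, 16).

Evaluate each Lagrange basis at z = -5/2:
L_0(-5/2) = (-5/2)·(-9/2)/[(-2)·(-4)] = 45/32
L_1(-5/2) = (-1/2)·(-9/2)/[(2)·(-2)] = -9/16
L_2(-5/2) = (-1/2)·(-5/2)/[(4)·(2)] = 5/32
Sum: 20·(45/32) + 2·(-9/16) + 16·(5/32) = 59/2

59/2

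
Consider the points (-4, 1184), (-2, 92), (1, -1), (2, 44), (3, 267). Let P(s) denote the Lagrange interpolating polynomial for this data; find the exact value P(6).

4764

Evaluate each Lagrange basis at s = 6:
L_0(6) = (8)·(5)·(4)·(3)/[(-2)·(-5)·(-6)·(-7)] = 8/7
L_1(6) = (10)·(5)·(4)·(3)/[(2)·(-3)·(-4)·(-5)] = -5
L_2(6) = (10)·(8)·(4)·(3)/[(5)·(3)·(-1)·(-2)] = 32
L_3(6) = (10)·(8)·(5)·(3)/[(6)·(4)·(1)·(-1)] = -50
L_4(6) = (10)·(8)·(5)·(4)/[(7)·(5)·(2)·(1)] = 160/7
Sum: 1184·(8/7) + 92·(-5) + (-1)·(32) + 44·(-50) + 267·(160/7) = 4764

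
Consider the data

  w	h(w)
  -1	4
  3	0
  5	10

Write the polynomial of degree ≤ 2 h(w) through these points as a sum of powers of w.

Newton's divided differences:
h[-1,3] = (0 - 4) / (3 - (-1)) = -1
h[3,5] = (10 - 0) / (5 - 3) = 5
h[-1,3,5] = (5 - (-1)) / (5 - (-1)) = 1
h(w) = 4 + (-1)·(w + 1) + 1·(w + 1)(w - 3)
Expanding: h(w) = w^2 - 3w

h(w) = w^2 - 3w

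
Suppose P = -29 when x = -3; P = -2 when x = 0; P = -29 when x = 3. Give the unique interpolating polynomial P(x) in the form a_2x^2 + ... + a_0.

Build the Lagrange basis polynomials:
L_0(x) = x(x - 3) / [18] = (1/18)x^2 - (1/6)x
L_1(x) = (x + 3)(x - 3) / [-9] = -(1/9)x^2 + 1
L_2(x) = (x + 3)x / [18] = (1/18)x^2 + (1/6)x
P(x) = (-29)·L_0 + (-2)·L_1 + (-29)·L_2
  (-29)·L_0(x) = -(29/18)x^2 + (29/6)x
  (-2)·L_1(x) = (2/9)x^2 - 2
  (-29)·L_2(x) = -(29/18)x^2 - (29/6)x
Adding term by term: -3x^2 - 2

P(x) = -3x^2 - 2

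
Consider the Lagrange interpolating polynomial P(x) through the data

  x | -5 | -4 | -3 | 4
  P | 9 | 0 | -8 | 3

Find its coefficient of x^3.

13/168

The leading coefficient equals the top divided difference P[-5,-4,-3,4].
P[-5,-4] = (0 - 9) / (-4 - (-5)) = -9
P[-4,-3] = (-8 - 0) / (-3 - (-4)) = -8
P[-3,4] = (3 - (-8)) / (4 - (-3)) = 11/7
P[-5,-4,-3] = (-8 - (-9)) / (-3 - (-5)) = 1/2
P[-4,-3,4] = (11/7 - (-8)) / (4 - (-4)) = 67/56
P[-5,-4,-3,4] = (67/56 - 1/2) / (4 - (-5)) = 13/168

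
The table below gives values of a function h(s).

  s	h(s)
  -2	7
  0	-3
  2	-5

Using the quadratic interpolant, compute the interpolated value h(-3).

15

L_0(-3) = (-3)·(-5)/[(-2)·(-4)] = 15/8
L_1(-3) = (-1)·(-5)/[(2)·(-2)] = -5/4
L_2(-3) = (-1)·(-3)/[(4)·(2)] = 3/8
Sum: 7·(15/8) + (-3)·(-5/4) + (-5)·(3/8) = 15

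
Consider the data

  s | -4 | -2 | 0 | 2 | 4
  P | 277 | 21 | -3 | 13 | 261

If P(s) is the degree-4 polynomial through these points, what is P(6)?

L_0(6) = (8)·(6)·(4)·(2)/[(-2)·(-4)·(-6)·(-8)] = 1
L_1(6) = (10)·(6)·(4)·(2)/[(2)·(-2)·(-4)·(-6)] = -5
L_2(6) = (10)·(8)·(4)·(2)/[(4)·(2)·(-2)·(-4)] = 10
L_3(6) = (10)·(8)·(6)·(2)/[(6)·(4)·(2)·(-2)] = -10
L_4(6) = (10)·(8)·(6)·(4)/[(8)·(6)·(4)·(2)] = 5
Sum: 277·(1) + 21·(-5) + (-3)·(10) + 13·(-10) + 261·(5) = 1317

1317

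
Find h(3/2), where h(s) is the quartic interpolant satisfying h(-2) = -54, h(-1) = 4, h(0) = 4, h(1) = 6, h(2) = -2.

109/16

L_0(3/2) = (5/2)·(3/2)·(1/2)·(-1/2)/[(-1)·(-2)·(-3)·(-4)] = -5/128
L_1(3/2) = (7/2)·(3/2)·(1/2)·(-1/2)/[(1)·(-1)·(-2)·(-3)] = 7/32
L_2(3/2) = (7/2)·(5/2)·(1/2)·(-1/2)/[(2)·(1)·(-1)·(-2)] = -35/64
L_3(3/2) = (7/2)·(5/2)·(3/2)·(-1/2)/[(3)·(2)·(1)·(-1)] = 35/32
L_4(3/2) = (7/2)·(5/2)·(3/2)·(1/2)/[(4)·(3)·(2)·(1)] = 35/128
Sum: (-54)·(-5/128) + 4·(7/32) + 4·(-35/64) + 6·(35/32) + (-2)·(35/128) = 109/16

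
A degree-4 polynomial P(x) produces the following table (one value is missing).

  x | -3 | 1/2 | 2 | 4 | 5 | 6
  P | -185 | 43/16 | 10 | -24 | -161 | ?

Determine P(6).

The 5 known values determine P uniquely (degree ≤ 4).
L_0(6) = (11/2)·(4)·(2)·(1)/[(-7/2)·(-5)·(-7)·(-8)] = 11/245
L_1(6) = (9)·(4)·(2)·(1)/[(7/2)·(-3/2)·(-7/2)·(-9/2)] = -128/147
L_2(6) = (9)·(11/2)·(2)·(1)/[(5)·(3/2)·(-2)·(-3)] = 11/5
L_3(6) = (9)·(11/2)·(4)·(1)/[(7)·(7/2)·(2)·(-1)] = -198/49
L_4(6) = (9)·(11/2)·(4)·(2)/[(8)·(9/2)·(3)·(1)] = 11/3
Sum: (-185)·(11/245) + 43/16·(-128/147) + 10·(11/5) + (-24)·(-198/49) + (-161)·(11/3) = -482

-482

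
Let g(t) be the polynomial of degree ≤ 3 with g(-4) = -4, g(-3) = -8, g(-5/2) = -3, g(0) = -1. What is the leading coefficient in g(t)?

-31/10

The leading coefficient equals the top divided difference g[-4,-3,-5/2,0].
g[-4,-3] = (-8 - (-4)) / (-3 - (-4)) = -4
g[-3,-5/2] = (-3 - (-8)) / (-5/2 - (-3)) = 10
g[-5/2,0] = (-1 - (-3)) / (0 - (-5/2)) = 4/5
g[-4,-3,-5/2] = (10 - (-4)) / (-5/2 - (-4)) = 28/3
g[-3,-5/2,0] = (4/5 - 10) / (0 - (-3)) = -46/15
g[-4,-3,-5/2,0] = (-46/15 - 28/3) / (0 - (-4)) = -31/10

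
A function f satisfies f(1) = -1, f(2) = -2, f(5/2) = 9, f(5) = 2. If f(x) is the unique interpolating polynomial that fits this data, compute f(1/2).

L_0(1/2) = (-3/2)·(-2)·(-9/2)/[(-1)·(-3/2)·(-4)] = 9/4
L_1(1/2) = (-1/2)·(-2)·(-9/2)/[(1)·(-1/2)·(-3)] = -3
L_2(1/2) = (-1/2)·(-3/2)·(-9/2)/[(3/2)·(1/2)·(-5/2)] = 9/5
L_3(1/2) = (-1/2)·(-3/2)·(-2)/[(4)·(3)·(5/2)] = -1/20
Sum: (-1)·(9/4) + (-2)·(-3) + 9·(9/5) + 2·(-1/20) = 397/20

397/20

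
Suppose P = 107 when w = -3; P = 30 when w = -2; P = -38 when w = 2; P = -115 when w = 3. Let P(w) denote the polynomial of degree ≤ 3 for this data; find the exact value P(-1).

1

Evaluate each Lagrange basis at w = -1:
L_0(-1) = (1)·(-3)·(-4)/[(-1)·(-5)·(-6)] = -2/5
L_1(-1) = (2)·(-3)·(-4)/[(1)·(-4)·(-5)] = 6/5
L_2(-1) = (2)·(1)·(-4)/[(5)·(4)·(-1)] = 2/5
L_3(-1) = (2)·(1)·(-3)/[(6)·(5)·(1)] = -1/5
Sum: 107·(-2/5) + 30·(6/5) + (-38)·(2/5) + (-115)·(-1/5) = 1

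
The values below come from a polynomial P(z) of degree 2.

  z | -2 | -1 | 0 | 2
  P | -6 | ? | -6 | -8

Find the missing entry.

-23/4

The 3 known values determine P uniquely (degree ≤ 2).
Evaluate each Lagrange basis at z = -1:
L_0(-1) = (-1)·(-3)/[(-2)·(-4)] = 3/8
L_1(-1) = (1)·(-3)/[(2)·(-2)] = 3/4
L_2(-1) = (1)·(-1)/[(4)·(2)] = -1/8
Sum: (-6)·(3/8) + (-6)·(3/4) + (-8)·(-1/8) = -23/4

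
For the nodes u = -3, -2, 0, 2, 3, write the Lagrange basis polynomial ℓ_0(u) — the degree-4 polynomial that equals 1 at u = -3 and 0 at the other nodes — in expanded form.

ℓ_0(u) = (u + 2)u(u - 2)(u - 3) / [(-1)·(-3)·(-5)·(-6)]
       = (u^4 - 3u^3 - 4u^2 + 12u) / (90)

ℓ_0(u) = (1/90)u^4 - (1/30)u^3 - (2/45)u^2 + (2/15)u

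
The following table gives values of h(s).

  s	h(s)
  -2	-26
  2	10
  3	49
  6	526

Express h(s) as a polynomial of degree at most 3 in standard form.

h(s) = 3s^3 - 3s^2 - 3s + 4

Build the Lagrange basis polynomials:
L_0(s) = (s - 2)(s - 3)(s - 6) / [-160] = -(1/160)s^3 + (11/160)s^2 - (9/40)s + 9/40
L_1(s) = (s + 2)(s - 3)(s - 6) / [16] = (1/16)s^3 - (7/16)s^2 + 9/4
L_2(s) = (s + 2)(s - 2)(s - 6) / [-15] = -(1/15)s^3 + (2/5)s^2 + (4/15)s - 8/5
L_3(s) = (s + 2)(s - 2)(s - 3) / [96] = (1/96)s^3 - (1/32)s^2 - (1/24)s + 1/8
h(s) = (-26)·L_0 + 10·L_1 + 49·L_2 + 526·L_3
  (-26)·L_0(s) = (13/80)s^3 - (143/80)s^2 + (117/20)s - 117/20
  10·L_1(s) = (5/8)s^3 - (35/8)s^2 + 45/2
  49·L_2(s) = -(49/15)s^3 + (98/5)s^2 + (196/15)s - 392/5
  526·L_3(s) = (263/48)s^3 - (263/16)s^2 - (263/12)s + 263/4
Adding term by term: 3s^3 - 3s^2 - 3s + 4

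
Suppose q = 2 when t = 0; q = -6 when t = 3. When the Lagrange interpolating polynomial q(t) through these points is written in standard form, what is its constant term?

Build the Lagrange basis polynomials:
L_0(t) = (t - 3) / [-3] = -(1/3)t + 1
L_1(t) = t / [3] = (1/3)t
q(t) = 2·L_0 + (-6)·L_1
Only the constant term is needed; take it from each L_i and combine:
2·(1) + (-6)·(0) = 2

2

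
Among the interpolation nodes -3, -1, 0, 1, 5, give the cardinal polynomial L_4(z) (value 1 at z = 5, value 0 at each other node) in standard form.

L_4(z) = (z + 3)(z + 1)z(z - 1) / [(8)·(6)·(5)·(4)]
       = (z^4 + 3z^3 - z^2 - 3z) / (960)

L_4(z) = (1/960)z^4 + (1/320)z^3 - (1/960)z^2 - (1/320)z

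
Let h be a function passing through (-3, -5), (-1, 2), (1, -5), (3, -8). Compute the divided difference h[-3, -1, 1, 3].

h[-3,-1] = (2 - (-5)) / (-1 - (-3)) = 7/2
h[-1,1] = (-5 - 2) / (1 - (-1)) = -7/2
h[1,3] = (-8 - (-5)) / (3 - 1) = -3/2
h[-3,-1,1] = (-7/2 - 7/2) / (1 - (-3)) = -7/4
h[-1,1,3] = (-3/2 - (-7/2)) / (3 - (-1)) = 1/2
h[-3,-1,1,3] = (1/2 - (-7/4)) / (3 - (-3)) = 3/8

3/8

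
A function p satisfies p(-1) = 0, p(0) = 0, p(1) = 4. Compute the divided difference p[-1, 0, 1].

p[-1,0] = (0 - 0) / (0 - (-1)) = 0
p[0,1] = (4 - 0) / (1 - 0) = 4
p[-1,0,1] = (4 - 0) / (1 - (-1)) = 2

2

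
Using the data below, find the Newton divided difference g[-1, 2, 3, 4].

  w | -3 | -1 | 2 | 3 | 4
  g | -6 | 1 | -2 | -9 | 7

g[-1,2] = (-2 - 1) / (2 - (-1)) = -1
g[2,3] = (-9 - (-2)) / (3 - 2) = -7
g[3,4] = (7 - (-9)) / (4 - 3) = 16
g[-1,2,3] = (-7 - (-1)) / (3 - (-1)) = -3/2
g[2,3,4] = (16 - (-7)) / (4 - 2) = 23/2
g[-1,2,3,4] = (23/2 - (-3/2)) / (4 - (-1)) = 13/5

13/5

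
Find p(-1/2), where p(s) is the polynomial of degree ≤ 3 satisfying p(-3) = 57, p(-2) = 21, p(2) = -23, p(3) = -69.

9/2

Evaluate each Lagrange basis at s = -1/2:
L_0(-1/2) = (3/2)·(-5/2)·(-7/2)/[(-1)·(-5)·(-6)] = -7/16
L_1(-1/2) = (5/2)·(-5/2)·(-7/2)/[(1)·(-4)·(-5)] = 35/32
L_2(-1/2) = (5/2)·(3/2)·(-7/2)/[(5)·(4)·(-1)] = 21/32
L_3(-1/2) = (5/2)·(3/2)·(-5/2)/[(6)·(5)·(1)] = -5/16
Sum: 57·(-7/16) + 21·(35/32) + (-23)·(21/32) + (-69)·(-5/16) = 9/2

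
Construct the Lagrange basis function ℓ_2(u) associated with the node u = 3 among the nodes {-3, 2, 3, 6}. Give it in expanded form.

ℓ_2(u) = (u + 3)(u - 2)(u - 6) / [(6)·(1)·(-3)]
       = (u^3 - 5u^2 - 12u + 36) / (-18)

ℓ_2(u) = -(1/18)u^3 + (5/18)u^2 + (2/3)u - 2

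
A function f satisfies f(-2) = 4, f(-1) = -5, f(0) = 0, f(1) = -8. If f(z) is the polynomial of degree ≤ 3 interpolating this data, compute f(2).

Using Newton's divided-difference form:
f[-2,-1] = (-5 - 4) / (-1 - (-2)) = -9
f[-1,0] = (0 - (-5)) / (0 - (-1)) = 5
f[0,1] = (-8 - 0) / (1 - 0) = -8
f[-2,-1,0] = (5 - (-9)) / (0 - (-2)) = 7
f[-1,0,1] = (-8 - 5) / (1 - (-1)) = -13/2
f[-2,-1,0,1] = (-13/2 - 7) / (1 - (-2)) = -9/2
f(2) = 4 + (-9)·(4) + 7·(4)·(3) + (-9/2)·(4)·(3)·(2) = -56

-56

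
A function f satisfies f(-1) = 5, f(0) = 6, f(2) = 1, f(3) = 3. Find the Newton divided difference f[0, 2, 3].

f[0,2] = (1 - 6) / (2 - 0) = -5/2
f[2,3] = (3 - 1) / (3 - 2) = 2
f[0,2,3] = (2 - (-5/2)) / (3 - 0) = 3/2

3/2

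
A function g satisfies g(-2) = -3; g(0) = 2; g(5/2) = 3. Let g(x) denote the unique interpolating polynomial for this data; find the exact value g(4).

4/5

Using Newton's divided-difference form:
g[-2,0] = (2 - (-3)) / (0 - (-2)) = 5/2
g[0,5/2] = (3 - 2) / (5/2 - 0) = 2/5
g[-2,0,5/2] = (2/5 - 5/2) / (5/2 - (-2)) = -7/15
g(4) = -3 + (5/2)·(6) + (-7/15)·(6)·(4) = 4/5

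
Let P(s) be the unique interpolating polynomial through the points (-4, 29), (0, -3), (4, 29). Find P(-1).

-1

L_0(-1) = (-1)·(-5)/[(-4)·(-8)] = 5/32
L_1(-1) = (3)·(-5)/[(4)·(-4)] = 15/16
L_2(-1) = (3)·(-1)/[(8)·(4)] = -3/32
Sum: 29·(5/32) + (-3)·(15/16) + 29·(-3/32) = -1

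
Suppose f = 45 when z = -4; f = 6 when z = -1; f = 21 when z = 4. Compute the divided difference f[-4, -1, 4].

2

f[-4,-1] = (6 - 45) / (-1 - (-4)) = -13
f[-1,4] = (21 - 6) / (4 - (-1)) = 3
f[-4,-1,4] = (3 - (-13)) / (4 - (-4)) = 2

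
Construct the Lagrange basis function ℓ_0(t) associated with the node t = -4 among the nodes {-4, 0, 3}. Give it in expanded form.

ℓ_0(t) = t(t - 3) / [(-4)·(-7)]
       = (t^2 - 3t) / (28)

ℓ_0(t) = (1/28)t^2 - (3/28)t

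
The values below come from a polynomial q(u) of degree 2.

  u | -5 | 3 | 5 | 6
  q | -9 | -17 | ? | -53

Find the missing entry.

The 3 known values determine q uniquely (degree ≤ 2).
Evaluate each Lagrange basis at u = 5:
L_0(5) = (2)·(-1)/[(-8)·(-11)] = -1/44
L_1(5) = (10)·(-1)/[(8)·(-3)] = 5/12
L_2(5) = (10)·(2)/[(11)·(3)] = 20/33
Sum: (-9)·(-1/44) + (-17)·(5/12) + (-53)·(20/33) = -39

-39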